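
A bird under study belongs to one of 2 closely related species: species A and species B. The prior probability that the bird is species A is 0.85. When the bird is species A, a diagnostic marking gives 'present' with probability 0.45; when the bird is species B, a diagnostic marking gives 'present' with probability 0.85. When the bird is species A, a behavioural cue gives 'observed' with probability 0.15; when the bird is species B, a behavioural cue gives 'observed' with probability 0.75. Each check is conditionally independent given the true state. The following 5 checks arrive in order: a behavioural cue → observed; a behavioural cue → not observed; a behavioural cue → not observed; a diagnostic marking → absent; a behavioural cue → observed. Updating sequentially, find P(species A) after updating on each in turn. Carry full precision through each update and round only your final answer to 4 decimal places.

After a behavioural cue='observed': P(species A) = 0.15·0.8500 / (0.15·0.8500 + 0.75·0.1500) ≈ 0.5312
After a behavioural cue='not observed': P(species A) = 0.85·0.5312 / (0.85·0.5312 + 0.25·0.4688) ≈ 0.7940
After a behavioural cue='not observed': P(species A) = 0.85·0.7940 / (0.85·0.7940 + 0.25·0.2060) ≈ 0.9291
After a diagnostic marking='absent': P(species A) = 0.55·0.9291 / (0.55·0.9291 + 0.15·0.0709) ≈ 0.9796
After a behavioural cue='observed': P(species A) = 0.15·0.9796 / (0.15·0.9796 + 0.75·0.0204) ≈ 0.9057

0.9057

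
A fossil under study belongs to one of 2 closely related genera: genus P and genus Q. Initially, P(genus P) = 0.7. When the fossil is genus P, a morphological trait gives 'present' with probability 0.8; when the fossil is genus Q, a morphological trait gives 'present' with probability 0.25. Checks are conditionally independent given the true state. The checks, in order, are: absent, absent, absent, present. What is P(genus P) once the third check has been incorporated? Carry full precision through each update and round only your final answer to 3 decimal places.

0.042

After 'absent': P(genus P) = 0.2·0.7000 / (0.2·0.7000 + 0.75·0.3000) ≈ 0.3836
After 'absent': P(genus P) = 0.2·0.3836 / (0.2·0.3836 + 0.75·0.6164) ≈ 0.1423
After 'absent': P(genus P) = 0.2·0.1423 / (0.2·0.1423 + 0.75·0.8577) ≈ 0.0424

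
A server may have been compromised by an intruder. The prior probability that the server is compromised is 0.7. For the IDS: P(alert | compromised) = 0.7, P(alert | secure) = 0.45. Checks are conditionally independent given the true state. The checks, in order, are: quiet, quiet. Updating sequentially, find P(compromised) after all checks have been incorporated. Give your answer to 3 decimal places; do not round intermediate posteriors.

After 'quiet': P(compromised) = 0.3·0.7000 / (0.3·0.7000 + 0.55·0.3000) ≈ 0.5600
After 'quiet': P(compromised) = 0.3·0.5600 / (0.3·0.5600 + 0.55·0.4400) ≈ 0.4098

0.410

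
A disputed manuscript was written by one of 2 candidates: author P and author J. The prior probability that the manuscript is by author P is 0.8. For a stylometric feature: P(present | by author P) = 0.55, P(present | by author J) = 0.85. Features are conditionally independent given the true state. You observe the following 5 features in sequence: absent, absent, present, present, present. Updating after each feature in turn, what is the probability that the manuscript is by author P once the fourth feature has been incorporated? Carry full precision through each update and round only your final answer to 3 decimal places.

After 'absent': P(author P) = 0.45·0.8000 / (0.45·0.8000 + 0.15·0.2000) ≈ 0.9231
After 'absent': P(author P) = 0.45·0.9231 / (0.45·0.9231 + 0.15·0.0769) ≈ 0.9730
After 'present': P(author P) = 0.55·0.9730 / (0.55·0.9730 + 0.85·0.0270) ≈ 0.9588
After 'present': P(author P) = 0.55·0.9588 / (0.55·0.9588 + 0.85·0.0412) ≈ 0.9378

0.938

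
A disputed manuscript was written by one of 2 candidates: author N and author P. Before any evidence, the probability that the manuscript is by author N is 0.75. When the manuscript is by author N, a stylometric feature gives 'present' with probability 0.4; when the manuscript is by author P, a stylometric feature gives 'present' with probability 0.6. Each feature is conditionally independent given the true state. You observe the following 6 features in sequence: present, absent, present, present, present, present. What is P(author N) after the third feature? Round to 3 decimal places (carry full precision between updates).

0.667

After 'present': P(author N) = 0.4·0.7500 / (0.4·0.7500 + 0.6·0.2500) ≈ 0.6667
After 'absent': P(author N) = 0.6·0.6667 / (0.6·0.6667 + 0.4·0.3333) ≈ 0.7500
After 'present': P(author N) = 0.4·0.7500 / (0.4·0.7500 + 0.6·0.2500) ≈ 0.6667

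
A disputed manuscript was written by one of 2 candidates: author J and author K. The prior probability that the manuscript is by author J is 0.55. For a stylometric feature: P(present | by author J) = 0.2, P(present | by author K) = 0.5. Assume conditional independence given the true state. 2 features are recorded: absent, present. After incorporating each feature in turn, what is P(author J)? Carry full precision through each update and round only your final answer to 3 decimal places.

After 'absent': P(author J) = 0.8·0.5500 / (0.8·0.5500 + 0.5·0.4500) ≈ 0.6617
After 'present': P(author J) = 0.2·0.6617 / (0.2·0.6617 + 0.5·0.3383) ≈ 0.4389

0.439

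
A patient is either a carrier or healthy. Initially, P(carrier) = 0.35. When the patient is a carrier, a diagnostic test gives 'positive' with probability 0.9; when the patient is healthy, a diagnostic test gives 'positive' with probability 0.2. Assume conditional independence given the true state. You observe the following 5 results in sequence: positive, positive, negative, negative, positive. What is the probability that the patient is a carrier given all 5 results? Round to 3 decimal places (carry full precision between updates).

0.434

Apply Bayes' rule sequentially, carrying P(carrier) forward.
After 'positive': P(carrier) = 0.9·0.3500 / (0.9·0.3500 + 0.2·0.6500) ≈ 0.7079
After 'positive': P(carrier) = 0.9·0.7079 / (0.9·0.7079 + 0.2·0.2921) ≈ 0.9160
After 'negative': P(carrier) = 0.1·0.9160 / (0.1·0.9160 + 0.8·0.0840) ≈ 0.5768
After 'negative': P(carrier) = 0.1·0.5768 / (0.1·0.5768 + 0.8·0.4232) ≈ 0.1456
After 'positive': P(carrier) = 0.9·0.1456 / (0.9·0.1456 + 0.2·0.8544) ≈ 0.4340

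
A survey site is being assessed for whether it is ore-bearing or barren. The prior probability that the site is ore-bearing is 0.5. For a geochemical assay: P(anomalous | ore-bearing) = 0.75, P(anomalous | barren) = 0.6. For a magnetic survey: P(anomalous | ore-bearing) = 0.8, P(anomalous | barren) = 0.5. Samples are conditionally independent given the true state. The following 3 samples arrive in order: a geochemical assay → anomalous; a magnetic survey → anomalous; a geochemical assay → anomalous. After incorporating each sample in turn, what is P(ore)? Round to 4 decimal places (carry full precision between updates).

0.7143

After a geochemical assay='anomalous': P(ore) = 0.75·0.5000 / (0.75·0.5000 + 0.6·0.5000) ≈ 0.5556
After a magnetic survey='anomalous': P(ore) = 0.8·0.5556 / (0.8·0.5556 + 0.5·0.4444) ≈ 0.6667
After a geochemical assay='anomalous': P(ore) = 0.75·0.6667 / (0.75·0.6667 + 0.6·0.3333) ≈ 0.7143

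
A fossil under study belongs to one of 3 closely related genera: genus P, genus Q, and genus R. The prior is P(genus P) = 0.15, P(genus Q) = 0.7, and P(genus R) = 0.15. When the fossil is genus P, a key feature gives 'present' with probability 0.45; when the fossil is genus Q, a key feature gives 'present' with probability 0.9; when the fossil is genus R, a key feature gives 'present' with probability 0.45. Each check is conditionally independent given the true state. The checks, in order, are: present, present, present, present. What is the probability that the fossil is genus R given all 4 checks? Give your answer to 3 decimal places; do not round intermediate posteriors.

After 'present': normaliser = 0.45·0.1500 + 0.9·0.7000 + 0.45·0.1500; P(genus P) ≈ 0.0882, P(genus Q) ≈ 0.8235, P(genus R) ≈ 0.0882
After 'present': normaliser = 0.45·0.0882 + 0.9·0.8235 + 0.45·0.0882; P(genus P) ≈ 0.0484, P(genus Q) ≈ 0.9032, P(genus R) ≈ 0.0484
After 'present': normaliser = 0.45·0.0484 + 0.9·0.9032 + 0.45·0.0484; P(genus P) ≈ 0.0254, P(genus Q) ≈ 0.9492, P(genus R) ≈ 0.0254
After 'present': normaliser = 0.45·0.0254 + 0.9·0.9492 + 0.45·0.0254; P(genus P) ≈ 0.0130, P(genus Q) ≈ 0.9739, P(genus R) ≈ 0.0130

0.013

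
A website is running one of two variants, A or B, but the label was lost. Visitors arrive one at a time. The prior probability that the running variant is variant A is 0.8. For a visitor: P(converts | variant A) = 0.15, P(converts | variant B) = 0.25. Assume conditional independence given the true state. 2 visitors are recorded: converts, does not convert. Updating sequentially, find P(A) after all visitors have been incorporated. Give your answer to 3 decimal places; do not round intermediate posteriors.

0.731

After 'converts': P(A) = 0.15·0.8000 / (0.15·0.8000 + 0.25·0.2000) ≈ 0.7059
After 'does not convert': P(A) = 0.85·0.7059 / (0.85·0.7059 + 0.75·0.2941) ≈ 0.7312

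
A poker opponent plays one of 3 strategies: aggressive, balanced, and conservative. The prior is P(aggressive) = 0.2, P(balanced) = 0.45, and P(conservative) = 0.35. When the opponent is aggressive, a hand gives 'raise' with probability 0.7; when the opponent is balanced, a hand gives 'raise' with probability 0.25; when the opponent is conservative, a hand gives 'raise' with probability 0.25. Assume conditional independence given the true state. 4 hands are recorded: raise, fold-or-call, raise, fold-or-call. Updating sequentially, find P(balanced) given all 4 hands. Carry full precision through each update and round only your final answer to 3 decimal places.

0.428

After 'raise': normaliser = 0.7·0.2000 + 0.25·0.4500 + 0.25·0.3500; P(aggressive) ≈ 0.4118, P(balanced) ≈ 0.3309, P(conservative) ≈ 0.2574
After 'fold-or-call': normaliser = 0.3·0.4118 + 0.75·0.3309 + 0.75·0.2574; P(aggressive) ≈ 0.2188, P(balanced) ≈ 0.4395, P(conservative) ≈ 0.3418
After 'raise': normaliser = 0.7·0.2188 + 0.25·0.4395 + 0.25·0.3418; P(aggressive) ≈ 0.4395, P(balanced) ≈ 0.3153, P(conservative) ≈ 0.2452
After 'fold-or-call': normaliser = 0.3·0.4395 + 0.75·0.3153 + 0.75·0.2452; P(aggressive) ≈ 0.2387, P(balanced) ≈ 0.4282, P(conservative) ≈ 0.3331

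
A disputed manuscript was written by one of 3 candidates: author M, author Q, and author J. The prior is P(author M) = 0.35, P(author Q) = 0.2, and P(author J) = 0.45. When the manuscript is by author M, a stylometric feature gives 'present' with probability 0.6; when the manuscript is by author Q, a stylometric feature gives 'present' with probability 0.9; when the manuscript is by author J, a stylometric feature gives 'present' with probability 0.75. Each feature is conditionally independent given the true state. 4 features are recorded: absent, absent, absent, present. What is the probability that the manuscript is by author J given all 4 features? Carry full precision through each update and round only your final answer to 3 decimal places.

Each posterior becomes the prior for the next update.
After 'absent': normaliser = 0.4·0.3500 + 0.1·0.2000 + 0.25·0.4500; P(author M) ≈ 0.5138, P(author Q) ≈ 0.0734, P(author J) ≈ 0.4128
After 'absent': normaliser = 0.4·0.5138 + 0.1·0.0734 + 0.25·0.4128; P(author M) ≈ 0.6502, P(author Q) ≈ 0.0232, P(author J) ≈ 0.3266
After 'absent': normaliser = 0.4·0.6502 + 0.1·0.0232 + 0.25·0.3266; P(author M) ≈ 0.7560, P(author Q) ≈ 0.0067, P(author J) ≈ 0.2373
After 'present': normaliser = 0.6·0.7560 + 0.9·0.0067 + 0.75·0.2373; P(author M) ≈ 0.7114, P(author Q) ≈ 0.0095, P(author J) ≈ 0.2791

0.279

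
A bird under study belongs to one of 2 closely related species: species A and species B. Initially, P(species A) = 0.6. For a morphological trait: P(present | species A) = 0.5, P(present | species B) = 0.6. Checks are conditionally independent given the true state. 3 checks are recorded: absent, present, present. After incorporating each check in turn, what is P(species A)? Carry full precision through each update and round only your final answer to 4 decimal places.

After 'absent': P(species A) = 0.5·0.6000 / (0.5·0.6000 + 0.4·0.4000) ≈ 0.6522
After 'present': P(species A) = 0.5·0.6522 / (0.5·0.6522 + 0.6·0.3478) ≈ 0.6098
After 'present': P(species A) = 0.5·0.6098 / (0.5·0.6098 + 0.6·0.3902) ≈ 0.5656

0.5656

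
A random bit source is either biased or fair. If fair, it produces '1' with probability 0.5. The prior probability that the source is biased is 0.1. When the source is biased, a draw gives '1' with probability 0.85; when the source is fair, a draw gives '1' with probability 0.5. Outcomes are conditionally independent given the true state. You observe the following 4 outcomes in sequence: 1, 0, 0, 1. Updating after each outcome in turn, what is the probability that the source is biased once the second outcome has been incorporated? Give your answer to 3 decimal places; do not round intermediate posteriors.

0.054

After '1': P(biased) = 0.85·0.1000 / (0.85·0.1000 + 0.5·0.9000) ≈ 0.1589
After '0': P(biased) = 0.15·0.1589 / (0.15·0.1589 + 0.5·0.8411) ≈ 0.0536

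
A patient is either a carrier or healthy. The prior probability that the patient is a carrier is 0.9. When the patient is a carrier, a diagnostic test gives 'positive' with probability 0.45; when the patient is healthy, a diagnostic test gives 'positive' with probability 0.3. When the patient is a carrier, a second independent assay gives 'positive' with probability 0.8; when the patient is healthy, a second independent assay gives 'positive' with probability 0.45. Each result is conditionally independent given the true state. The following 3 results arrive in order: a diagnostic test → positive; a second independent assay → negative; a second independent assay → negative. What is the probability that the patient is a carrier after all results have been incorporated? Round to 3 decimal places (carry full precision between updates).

After a diagnostic test='positive': P(carrier) = 0.45·0.9000 / (0.45·0.9000 + 0.3·0.1000) ≈ 0.9310
After a second independent assay='negative': P(carrier) = 0.2·0.9310 / (0.2·0.9310 + 0.55·0.0690) ≈ 0.8308
After a second independent assay='negative': P(carrier) = 0.2·0.8308 / (0.2·0.8308 + 0.55·0.1692) ≈ 0.6409

0.641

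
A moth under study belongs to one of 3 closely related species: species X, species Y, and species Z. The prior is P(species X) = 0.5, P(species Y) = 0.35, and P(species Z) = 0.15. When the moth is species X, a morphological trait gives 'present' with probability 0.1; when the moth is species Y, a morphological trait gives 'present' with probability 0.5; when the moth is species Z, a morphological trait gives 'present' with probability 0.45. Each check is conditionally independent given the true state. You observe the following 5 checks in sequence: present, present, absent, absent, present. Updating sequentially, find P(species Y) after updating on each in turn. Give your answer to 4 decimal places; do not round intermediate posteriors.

0.7067

After 'present': normaliser = 0.1·0.5000 + 0.5·0.3500 + 0.45·0.1500; P(species X) ≈ 0.1709, P(species Y) ≈ 0.5983, P(species Z) ≈ 0.2308
After 'present': normaliser = 0.1·0.1709 + 0.5·0.5983 + 0.45·0.2308; P(species X) ≈ 0.0407, P(species Y) ≈ 0.7121, P(species Z) ≈ 0.2472
After 'absent': normaliser = 0.9·0.0407 + 0.5·0.7121 + 0.55·0.2472; P(species X) ≈ 0.0693, P(species Y) ≈ 0.6735, P(species Z) ≈ 0.2572
After 'absent': normaliser = 0.9·0.0693 + 0.5·0.6735 + 0.55·0.2572; P(species X) ≈ 0.1153, P(species Y) ≈ 0.6230, P(species Z) ≈ 0.2617
After 'present': normaliser = 0.1·0.1153 + 0.5·0.6230 + 0.45·0.2617; P(species X) ≈ 0.0262, P(species Y) ≈ 0.7067, P(species Z) ≈ 0.2672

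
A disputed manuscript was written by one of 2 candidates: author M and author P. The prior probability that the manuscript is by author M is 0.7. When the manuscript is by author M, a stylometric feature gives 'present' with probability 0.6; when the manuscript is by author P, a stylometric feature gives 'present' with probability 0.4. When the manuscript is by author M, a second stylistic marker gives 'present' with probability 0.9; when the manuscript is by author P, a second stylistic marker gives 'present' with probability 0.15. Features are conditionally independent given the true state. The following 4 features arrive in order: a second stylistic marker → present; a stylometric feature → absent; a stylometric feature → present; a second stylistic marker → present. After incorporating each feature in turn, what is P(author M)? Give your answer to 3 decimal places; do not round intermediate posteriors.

After a second stylistic marker='present': P(author M) = 0.9·0.7000 / (0.9·0.7000 + 0.15·0.3000) ≈ 0.9333
After a stylometric feature='absent': P(author M) = 0.4·0.9333 / (0.4·0.9333 + 0.6·0.0667) ≈ 0.9032
After a stylometric feature='present': P(author M) = 0.6·0.9032 / (0.6·0.9032 + 0.4·0.0968) ≈ 0.9333
After a second stylistic marker='present': P(author M) = 0.9·0.9333 / (0.9·0.9333 + 0.15·0.0667) ≈ 0.9882

0.988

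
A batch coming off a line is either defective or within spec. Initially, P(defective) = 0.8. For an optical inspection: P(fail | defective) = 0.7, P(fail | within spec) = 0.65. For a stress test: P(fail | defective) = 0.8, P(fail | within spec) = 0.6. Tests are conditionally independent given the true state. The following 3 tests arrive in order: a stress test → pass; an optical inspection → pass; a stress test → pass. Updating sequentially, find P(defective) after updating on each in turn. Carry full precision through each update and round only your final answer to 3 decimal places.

After a stress test='pass': P(defective) = 0.2·0.8000 / (0.2·0.8000 + 0.4·0.2000) ≈ 0.6667
After an optical inspection='pass': P(defective) = 0.3·0.6667 / (0.3·0.6667 + 0.35·0.3333) ≈ 0.6316
After a stress test='pass': P(defective) = 0.2·0.6316 / (0.2·0.6316 + 0.4·0.3684) ≈ 0.4615

0.462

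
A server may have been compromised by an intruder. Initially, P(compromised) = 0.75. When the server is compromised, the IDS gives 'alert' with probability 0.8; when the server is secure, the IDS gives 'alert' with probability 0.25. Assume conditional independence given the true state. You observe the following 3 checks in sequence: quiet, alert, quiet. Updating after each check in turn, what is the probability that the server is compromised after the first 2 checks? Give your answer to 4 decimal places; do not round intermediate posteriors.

After 'quiet': P(compromised) = 0.2·0.7500 / (0.2·0.7500 + 0.75·0.2500) ≈ 0.4444
After 'alert': P(compromised) = 0.8·0.4444 / (0.8·0.4444 + 0.25·0.5556) ≈ 0.7191

0.7191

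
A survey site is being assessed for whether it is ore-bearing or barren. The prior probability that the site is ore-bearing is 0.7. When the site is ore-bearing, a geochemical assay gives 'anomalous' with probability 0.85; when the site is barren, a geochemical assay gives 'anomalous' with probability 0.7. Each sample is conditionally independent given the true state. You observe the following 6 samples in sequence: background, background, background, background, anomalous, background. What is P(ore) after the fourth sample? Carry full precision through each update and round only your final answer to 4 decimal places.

Each posterior becomes the prior for the next update.
After 'background': P(ore) = 0.15·0.7000 / (0.15·0.7000 + 0.3·0.3000) ≈ 0.5385
After 'background': P(ore) = 0.15·0.5385 / (0.15·0.5385 + 0.3·0.4615) ≈ 0.3684
After 'background': P(ore) = 0.15·0.3684 / (0.15·0.3684 + 0.3·0.6316) ≈ 0.2258
After 'background': P(ore) = 0.15·0.2258 / (0.15·0.2258 + 0.3·0.7742) ≈ 0.1273

0.1273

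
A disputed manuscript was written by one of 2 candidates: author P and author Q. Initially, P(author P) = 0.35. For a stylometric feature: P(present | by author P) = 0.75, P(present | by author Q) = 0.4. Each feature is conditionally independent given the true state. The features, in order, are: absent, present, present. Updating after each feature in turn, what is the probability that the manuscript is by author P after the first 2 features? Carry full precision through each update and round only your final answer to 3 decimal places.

Each posterior becomes the prior for the next update.
After 'absent': P(author P) = 0.25·0.3500 / (0.25·0.3500 + 0.6·0.6500) ≈ 0.1832
After 'present': P(author P) = 0.75·0.1832 / (0.75·0.1832 + 0.4·0.8168) ≈ 0.2961

0.296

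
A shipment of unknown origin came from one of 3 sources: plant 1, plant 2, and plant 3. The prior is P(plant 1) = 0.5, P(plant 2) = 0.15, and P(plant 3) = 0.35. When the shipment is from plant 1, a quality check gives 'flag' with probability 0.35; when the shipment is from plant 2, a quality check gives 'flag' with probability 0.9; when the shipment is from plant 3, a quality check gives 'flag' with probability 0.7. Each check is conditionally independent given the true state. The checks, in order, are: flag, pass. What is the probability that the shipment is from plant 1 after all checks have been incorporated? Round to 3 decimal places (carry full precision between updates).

Apply Bayes' rule sequentially, carrying P(plant 1) forward.
After 'flag': normaliser = 0.35·0.5000 + 0.9·0.1500 + 0.7·0.3500; P(plant 1) ≈ 0.3153, P(plant 2) ≈ 0.2432, P(plant 3) ≈ 0.4414
After 'pass': normaliser = 0.65·0.3153 + 0.1·0.2432 + 0.3·0.4414; P(plant 1) ≈ 0.5666, P(plant 2) ≈ 0.0672, P(plant 3) ≈ 0.3661

0.567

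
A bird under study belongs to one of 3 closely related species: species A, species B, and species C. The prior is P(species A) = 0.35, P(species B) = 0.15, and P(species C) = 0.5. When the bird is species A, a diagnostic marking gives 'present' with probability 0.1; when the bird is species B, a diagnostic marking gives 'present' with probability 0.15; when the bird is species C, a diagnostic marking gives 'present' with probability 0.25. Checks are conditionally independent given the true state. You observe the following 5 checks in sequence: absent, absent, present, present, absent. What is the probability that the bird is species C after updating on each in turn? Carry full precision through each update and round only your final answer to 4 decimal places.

0.7403

After 'absent': normaliser = 0.9·0.3500 + 0.85·0.1500 + 0.75·0.5000; P(species A) ≈ 0.3853, P(species B) ≈ 0.1560, P(species C) ≈ 0.4587
After 'absent': normaliser = 0.9·0.3853 + 0.85·0.1560 + 0.75·0.4587; P(species A) ≈ 0.4212, P(species B) ≈ 0.1610, P(species C) ≈ 0.4178
After 'present': normaliser = 0.1·0.4212 + 0.15·0.1610 + 0.25·0.4178; P(species A) ≈ 0.2467, P(species B) ≈ 0.1415, P(species C) ≈ 0.6118
After 'present': normaliser = 0.1·0.2467 + 0.15·0.1415 + 0.25·0.6118; P(species A) ≈ 0.1241, P(species B) ≈ 0.1067, P(species C) ≈ 0.7692
After 'absent': normaliser = 0.9·0.1241 + 0.85·0.1067 + 0.75·0.7692; P(species A) ≈ 0.1433, P(species B) ≈ 0.1164, P(species C) ≈ 0.7403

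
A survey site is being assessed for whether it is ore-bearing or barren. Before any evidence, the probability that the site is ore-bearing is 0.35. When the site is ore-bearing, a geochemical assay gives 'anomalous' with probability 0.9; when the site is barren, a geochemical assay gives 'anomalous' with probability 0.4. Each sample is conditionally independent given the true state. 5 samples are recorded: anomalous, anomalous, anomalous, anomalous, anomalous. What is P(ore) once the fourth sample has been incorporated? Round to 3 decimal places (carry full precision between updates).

After 'anomalous': P(ore) = 0.9·0.3500 / (0.9·0.3500 + 0.4·0.6500) ≈ 0.5478
After 'anomalous': P(ore) = 0.9·0.5478 / (0.9·0.5478 + 0.4·0.4522) ≈ 0.7316
After 'anomalous': P(ore) = 0.9·0.7316 / (0.9·0.7316 + 0.4·0.2684) ≈ 0.8598
After 'anomalous': P(ore) = 0.9·0.8598 / (0.9·0.8598 + 0.4·0.1402) ≈ 0.9324

0.932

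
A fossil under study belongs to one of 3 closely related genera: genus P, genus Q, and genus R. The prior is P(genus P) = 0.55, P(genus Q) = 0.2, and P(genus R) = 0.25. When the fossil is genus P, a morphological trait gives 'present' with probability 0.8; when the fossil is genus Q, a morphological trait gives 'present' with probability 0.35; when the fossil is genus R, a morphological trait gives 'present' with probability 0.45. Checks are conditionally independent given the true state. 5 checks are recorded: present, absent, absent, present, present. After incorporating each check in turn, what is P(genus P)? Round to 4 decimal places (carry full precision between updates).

Apply Bayes' rule sequentially, carrying P(genus P) forward.
After 'present': normaliser = 0.8·0.5500 + 0.35·0.2000 + 0.45·0.2500; P(genus P) ≈ 0.7068, P(genus Q) ≈ 0.1124, P(genus R) ≈ 0.1807
After 'absent': normaliser = 0.2·0.7068 + 0.65·0.1124 + 0.55·0.1807; P(genus P) ≈ 0.4504, P(genus Q) ≈ 0.2329, P(genus R) ≈ 0.3167
After 'absent': normaliser = 0.2·0.4504 + 0.65·0.2329 + 0.55·0.3167; P(genus P) ≈ 0.2167, P(genus Q) ≈ 0.3642, P(genus R) ≈ 0.4191
After 'present': normaliser = 0.8·0.2167 + 0.35·0.3642 + 0.45·0.4191; P(genus P) ≈ 0.3543, P(genus Q) ≈ 0.2604, P(genus R) ≈ 0.3853
After 'present': normaliser = 0.8·0.3543 + 0.35·0.2604 + 0.45·0.3853; P(genus P) ≈ 0.5172, P(genus Q) ≈ 0.1664, P(genus R) ≈ 0.3164

0.5172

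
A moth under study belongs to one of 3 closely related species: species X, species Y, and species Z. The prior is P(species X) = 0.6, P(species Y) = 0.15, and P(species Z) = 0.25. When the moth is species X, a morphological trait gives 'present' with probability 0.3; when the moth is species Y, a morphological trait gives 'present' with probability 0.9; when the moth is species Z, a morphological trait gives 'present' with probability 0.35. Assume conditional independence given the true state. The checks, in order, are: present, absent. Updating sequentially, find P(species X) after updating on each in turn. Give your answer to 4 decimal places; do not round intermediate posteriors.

0.6416

After 'present': normaliser = 0.3·0.6000 + 0.9·0.1500 + 0.35·0.2500; P(species X) ≈ 0.4472, P(species Y) ≈ 0.3354, P(species Z) ≈ 0.2174
After 'absent': normaliser = 0.7·0.4472 + 0.1·0.3354 + 0.65·0.2174; P(species X) ≈ 0.6416, P(species Y) ≈ 0.0687, P(species Z) ≈ 0.2896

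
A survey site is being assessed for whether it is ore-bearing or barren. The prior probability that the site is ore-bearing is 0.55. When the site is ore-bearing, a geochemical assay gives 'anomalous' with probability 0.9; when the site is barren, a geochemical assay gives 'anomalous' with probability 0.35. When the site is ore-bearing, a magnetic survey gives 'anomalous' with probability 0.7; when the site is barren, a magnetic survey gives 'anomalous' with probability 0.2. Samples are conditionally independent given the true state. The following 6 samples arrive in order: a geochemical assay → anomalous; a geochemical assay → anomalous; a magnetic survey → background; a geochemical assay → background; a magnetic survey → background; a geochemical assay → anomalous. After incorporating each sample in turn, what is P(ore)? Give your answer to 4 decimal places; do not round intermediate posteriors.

Apply Bayes' rule sequentially, carrying P(ore) forward.
After a geochemical assay='anomalous': P(ore) = 0.9·0.5500 / (0.9·0.5500 + 0.35·0.4500) ≈ 0.7586
After a geochemical assay='anomalous': P(ore) = 0.9·0.7586 / (0.9·0.7586 + 0.35·0.2414) ≈ 0.8899
After a magnetic survey='background': P(ore) = 0.3·0.8899 / (0.3·0.8899 + 0.8·0.1101) ≈ 0.7519
After a geochemical assay='background': P(ore) = 0.1·0.7519 / (0.1·0.7519 + 0.65·0.2481) ≈ 0.3180
After a magnetic survey='background': P(ore) = 0.3·0.3180 / (0.3·0.3180 + 0.8·0.6820) ≈ 0.1488
After a geochemical assay='anomalous': P(ore) = 0.9·0.1488 / (0.9·0.1488 + 0.35·0.8512) ≈ 0.3102

0.3102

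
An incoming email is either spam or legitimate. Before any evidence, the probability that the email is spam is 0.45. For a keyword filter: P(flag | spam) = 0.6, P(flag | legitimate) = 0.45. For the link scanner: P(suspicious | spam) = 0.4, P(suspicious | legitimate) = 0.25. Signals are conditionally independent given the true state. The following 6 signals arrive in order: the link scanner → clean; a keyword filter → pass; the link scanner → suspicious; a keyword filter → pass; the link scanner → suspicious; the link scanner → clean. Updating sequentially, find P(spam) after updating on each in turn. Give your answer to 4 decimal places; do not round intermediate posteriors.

0.4149

After the link scanner='clean': P(spam) = 0.6·0.4500 / (0.6·0.4500 + 0.75·0.5500) ≈ 0.3956
After a keyword filter='pass': P(spam) = 0.4·0.3956 / (0.4·0.3956 + 0.55·0.6044) ≈ 0.3225
After the link scanner='suspicious': P(spam) = 0.4·0.3225 / (0.4·0.3225 + 0.25·0.6775) ≈ 0.4324
After a keyword filter='pass': P(spam) = 0.4·0.4324 / (0.4·0.4324 + 0.55·0.5676) ≈ 0.3565
After the link scanner='suspicious': P(spam) = 0.4·0.3565 / (0.4·0.3565 + 0.25·0.6435) ≈ 0.4699
After the link scanner='clean': P(spam) = 0.6·0.4699 / (0.6·0.4699 + 0.75·0.5301) ≈ 0.4149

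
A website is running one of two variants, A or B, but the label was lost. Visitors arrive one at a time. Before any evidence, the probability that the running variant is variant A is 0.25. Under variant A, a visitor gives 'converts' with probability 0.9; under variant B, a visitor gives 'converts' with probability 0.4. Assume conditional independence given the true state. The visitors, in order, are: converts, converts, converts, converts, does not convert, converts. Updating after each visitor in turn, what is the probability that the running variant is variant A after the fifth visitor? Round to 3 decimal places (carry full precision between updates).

After 'converts': P(A) = 0.9·0.2500 / (0.9·0.2500 + 0.4·0.7500) ≈ 0.4286
After 'converts': P(A) = 0.9·0.4286 / (0.9·0.4286 + 0.4·0.5714) ≈ 0.6279
After 'converts': P(A) = 0.9·0.6279 / (0.9·0.6279 + 0.4·0.3721) ≈ 0.7915
After 'converts': P(A) = 0.9·0.7915 / (0.9·0.7915 + 0.4·0.2085) ≈ 0.8952
After 'does not convert': P(A) = 0.1·0.8952 / (0.1·0.8952 + 0.6·0.1048) ≈ 0.5874

0.587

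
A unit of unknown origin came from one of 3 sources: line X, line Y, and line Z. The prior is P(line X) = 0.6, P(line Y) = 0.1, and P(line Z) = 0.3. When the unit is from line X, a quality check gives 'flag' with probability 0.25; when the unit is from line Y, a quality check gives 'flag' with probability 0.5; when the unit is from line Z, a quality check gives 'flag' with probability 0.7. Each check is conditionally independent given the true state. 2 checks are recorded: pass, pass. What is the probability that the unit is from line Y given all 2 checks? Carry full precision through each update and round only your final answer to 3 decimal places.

0.064

Each posterior becomes the prior for the next update.
After 'pass': normaliser = 0.75·0.6000 + 0.5·0.1000 + 0.3·0.3000; P(line X) ≈ 0.7627, P(line Y) ≈ 0.0847, P(line Z) ≈ 0.1525
After 'pass': normaliser = 0.75·0.7627 + 0.5·0.0847 + 0.3·0.1525; P(line X) ≈ 0.8665, P(line Y) ≈ 0.0642, P(line Z) ≈ 0.0693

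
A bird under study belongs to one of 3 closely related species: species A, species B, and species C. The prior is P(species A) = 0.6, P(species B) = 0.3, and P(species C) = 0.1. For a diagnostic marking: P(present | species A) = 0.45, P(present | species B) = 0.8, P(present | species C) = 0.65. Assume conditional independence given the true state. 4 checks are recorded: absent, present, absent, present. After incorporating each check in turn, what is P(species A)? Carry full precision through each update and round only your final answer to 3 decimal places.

After 'absent': normaliser = 0.55·0.6000 + 0.2·0.3000 + 0.35·0.1000; P(species A) ≈ 0.7765, P(species B) ≈ 0.1412, P(species C) ≈ 0.0824
After 'present': normaliser = 0.45·0.7765 + 0.8·0.1412 + 0.65·0.0824; P(species A) ≈ 0.6773, P(species B) ≈ 0.2189, P(species C) ≈ 0.1038
After 'absent': normaliser = 0.55·0.6773 + 0.2·0.2189 + 0.35·0.1038; P(species A) ≈ 0.8230, P(species B) ≈ 0.0967, P(species C) ≈ 0.0802
After 'present': normaliser = 0.45·0.8230 + 0.8·0.0967 + 0.65·0.0802; P(species A) ≈ 0.7409, P(species B) ≈ 0.1548, P(species C) ≈ 0.1043

0.741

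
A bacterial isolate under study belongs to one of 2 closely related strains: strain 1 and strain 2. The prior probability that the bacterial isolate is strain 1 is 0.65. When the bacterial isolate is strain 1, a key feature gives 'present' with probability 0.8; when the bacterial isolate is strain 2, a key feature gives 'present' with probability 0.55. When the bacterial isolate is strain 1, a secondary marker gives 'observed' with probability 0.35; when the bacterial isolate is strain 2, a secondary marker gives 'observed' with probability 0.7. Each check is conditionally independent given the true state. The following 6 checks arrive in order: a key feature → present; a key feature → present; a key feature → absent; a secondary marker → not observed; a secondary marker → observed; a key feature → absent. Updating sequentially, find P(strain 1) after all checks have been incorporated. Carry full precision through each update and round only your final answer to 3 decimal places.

Each posterior becomes the prior for the next update.
After a key feature='present': P(strain 1) = 0.8·0.6500 / (0.8·0.6500 + 0.55·0.3500) ≈ 0.7298
After a key feature='present': P(strain 1) = 0.8·0.7298 / (0.8·0.7298 + 0.55·0.2702) ≈ 0.7971
After a key feature='absent': P(strain 1) = 0.2·0.7971 / (0.2·0.7971 + 0.45·0.2029) ≈ 0.6359
After a secondary marker='not observed': P(strain 1) = 0.65·0.6359 / (0.65·0.6359 + 0.3·0.3641) ≈ 0.7910
After a secondary marker='observed': P(strain 1) = 0.35·0.7910 / (0.35·0.7910 + 0.7·0.2090) ≈ 0.6542
After a key feature='absent': P(strain 1) = 0.2·0.6542 / (0.2·0.6542 + 0.45·0.3458) ≈ 0.4568

0.457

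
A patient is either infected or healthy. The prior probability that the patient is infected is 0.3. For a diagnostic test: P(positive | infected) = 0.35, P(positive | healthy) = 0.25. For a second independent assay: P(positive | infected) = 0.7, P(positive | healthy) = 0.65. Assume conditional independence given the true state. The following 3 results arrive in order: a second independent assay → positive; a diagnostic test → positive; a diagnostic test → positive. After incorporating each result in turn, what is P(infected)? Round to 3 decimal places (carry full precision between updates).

After a second independent assay='positive': P(infected) = 0.7·0.3000 / (0.7·0.3000 + 0.65·0.7000) ≈ 0.3158
After a diagnostic test='positive': P(infected) = 0.35·0.3158 / (0.35·0.3158 + 0.25·0.6842) ≈ 0.3925
After a diagnostic test='positive': P(infected) = 0.35·0.3925 / (0.35·0.3925 + 0.25·0.6075) ≈ 0.4750

0.475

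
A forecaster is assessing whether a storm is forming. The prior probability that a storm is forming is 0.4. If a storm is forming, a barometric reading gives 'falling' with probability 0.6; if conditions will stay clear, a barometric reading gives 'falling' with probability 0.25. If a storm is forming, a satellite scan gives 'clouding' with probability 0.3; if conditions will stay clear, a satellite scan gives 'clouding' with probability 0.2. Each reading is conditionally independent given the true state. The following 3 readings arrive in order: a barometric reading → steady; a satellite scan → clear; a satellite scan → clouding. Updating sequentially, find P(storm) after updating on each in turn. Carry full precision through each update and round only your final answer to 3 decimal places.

0.318

After a barometric reading='steady': P(storm) = 0.4·0.4000 / (0.4·0.4000 + 0.75·0.6000) ≈ 0.2623
After a satellite scan='clear': P(storm) = 0.7·0.2623 / (0.7·0.2623 + 0.8·0.7377) ≈ 0.2373
After a satellite scan='clouding': P(storm) = 0.3·0.2373 / (0.3·0.2373 + 0.2·0.7627) ≈ 0.3182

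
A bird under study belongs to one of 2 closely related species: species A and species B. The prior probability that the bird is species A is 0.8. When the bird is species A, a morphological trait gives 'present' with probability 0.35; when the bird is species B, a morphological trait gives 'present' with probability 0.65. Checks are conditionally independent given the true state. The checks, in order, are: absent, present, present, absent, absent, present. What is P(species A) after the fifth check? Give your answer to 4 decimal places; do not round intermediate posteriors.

Apply Bayes' rule sequentially, carrying P(species A) forward.
After 'absent': P(species A) = 0.65·0.8000 / (0.65·0.8000 + 0.35·0.2000) ≈ 0.8814
After 'present': P(species A) = 0.35·0.8814 / (0.35·0.8814 + 0.65·0.1186) ≈ 0.8000
After 'present': P(species A) = 0.35·0.8000 / (0.35·0.8000 + 0.65·0.2000) ≈ 0.6829
After 'absent': P(species A) = 0.65·0.6829 / (0.65·0.6829 + 0.35·0.3171) ≈ 0.8000
After 'absent': P(species A) = 0.65·0.8000 / (0.65·0.8000 + 0.35·0.2000) ≈ 0.8814

0.8814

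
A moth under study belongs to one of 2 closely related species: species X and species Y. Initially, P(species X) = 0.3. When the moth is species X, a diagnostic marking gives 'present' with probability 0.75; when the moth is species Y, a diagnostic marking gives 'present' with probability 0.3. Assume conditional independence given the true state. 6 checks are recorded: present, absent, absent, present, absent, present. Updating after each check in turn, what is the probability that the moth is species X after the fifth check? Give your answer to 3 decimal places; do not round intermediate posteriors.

After 'present': P(species X) = 0.75·0.3000 / (0.75·0.3000 + 0.3·0.7000) ≈ 0.5172
After 'absent': P(species X) = 0.25·0.5172 / (0.25·0.5172 + 0.7·0.4828) ≈ 0.2768
After 'absent': P(species X) = 0.25·0.2768 / (0.25·0.2768 + 0.7·0.7232) ≈ 0.1202
After 'present': P(species X) = 0.75·0.1202 / (0.75·0.1202 + 0.3·0.8798) ≈ 0.2547
After 'absent': P(species X) = 0.25·0.2547 / (0.25·0.2547 + 0.7·0.7453) ≈ 0.1087

0.109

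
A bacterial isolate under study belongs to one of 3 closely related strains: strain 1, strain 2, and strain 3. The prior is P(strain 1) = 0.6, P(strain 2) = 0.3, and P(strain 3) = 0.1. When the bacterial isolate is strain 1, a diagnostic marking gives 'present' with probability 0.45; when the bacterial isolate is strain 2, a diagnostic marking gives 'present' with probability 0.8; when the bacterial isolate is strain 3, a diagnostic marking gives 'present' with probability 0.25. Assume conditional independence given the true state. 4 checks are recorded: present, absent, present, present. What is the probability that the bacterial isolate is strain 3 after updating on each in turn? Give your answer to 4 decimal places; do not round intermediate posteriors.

Each posterior becomes the prior for the next update.
After 'present': normaliser = 0.45·0.6000 + 0.8·0.3000 + 0.25·0.1000; P(strain 1) ≈ 0.5047, P(strain 2) ≈ 0.4486, P(strain 3) ≈ 0.0467
After 'absent': normaliser = 0.55·0.5047 + 0.2·0.4486 + 0.75·0.0467; P(strain 1) ≈ 0.6899, P(strain 2) ≈ 0.2230, P(strain 3) ≈ 0.0871
After 'present': normaliser = 0.45·0.6899 + 0.8·0.2230 + 0.25·0.0871; P(strain 1) ≈ 0.6080, P(strain 2) ≈ 0.3494, P(strain 3) ≈ 0.0426
After 'present': normaliser = 0.45·0.6080 + 0.8·0.3494 + 0.25·0.0426; P(strain 1) ≈ 0.4853, P(strain 2) ≈ 0.4958, P(strain 3) ≈ 0.0189

0.0189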